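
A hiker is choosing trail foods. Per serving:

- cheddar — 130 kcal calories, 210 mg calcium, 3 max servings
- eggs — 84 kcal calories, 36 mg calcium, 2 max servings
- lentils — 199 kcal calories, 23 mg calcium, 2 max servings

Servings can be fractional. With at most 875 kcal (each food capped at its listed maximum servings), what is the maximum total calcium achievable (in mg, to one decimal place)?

738.6 mg

Calcium per kcal: cheddar 1.615, eggs 0.4286, lentils 0.1156.
Take 3 servings of cheddar: uses 390 kcal, +630.0 mg calcium (running total 630.0 mg).
Take 2 servings of eggs: uses 168 kcal, +72.0 mg calcium (running total 702.0 mg).
Take 1.593 servings of lentils: uses 317 kcal, +36.6 mg calcium (running total 738.6 mg).
Filling greedily by calcium-per-kcal is optimal for one linear limit, giving 738.6 mg.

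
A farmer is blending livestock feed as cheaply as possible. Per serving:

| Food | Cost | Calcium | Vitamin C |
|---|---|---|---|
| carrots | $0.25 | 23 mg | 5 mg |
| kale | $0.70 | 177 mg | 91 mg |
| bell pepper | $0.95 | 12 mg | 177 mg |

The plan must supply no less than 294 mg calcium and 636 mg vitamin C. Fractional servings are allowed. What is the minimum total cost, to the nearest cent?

Two binding constraints pin down two serving amounts, so the optimal mix uses at most two foods. The candidates are each food alone (scaled to the tighter of calcium/vitamin C) and each pair with both constraints tight.
carrots only: max(294/23, 636/5) = 127.2 servings → $31.80.
kale only: max(294/177, 636/91) = 6.989 servings → $4.89.
bell pepper only: max(294/12, 636/177) = 24.5 servings → $23.27.
carrots + kale with both targets exact would need a negative amount; discard.
carrots + bell pepper with both tight: 11.07 servings and 3.28 servings → $5.88.
kale + bell pepper with both tight: 1.469 servings and 2.838 servings → $3.72.
Cheapest feasible corner: $3.72.

$3.72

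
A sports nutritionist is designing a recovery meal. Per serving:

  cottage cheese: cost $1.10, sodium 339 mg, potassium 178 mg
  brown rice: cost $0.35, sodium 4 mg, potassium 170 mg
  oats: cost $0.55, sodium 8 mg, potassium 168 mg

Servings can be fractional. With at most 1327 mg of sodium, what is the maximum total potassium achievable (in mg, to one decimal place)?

56397.5 mg

Potassium per mg sodium: brown rice 42.5, oats 21, cottage cheese 0.5251.
With no serving limits, spend the whole sodium allowance on brown rice: 1327 mg / 4 mg × 170 mg = 56397.5 mg.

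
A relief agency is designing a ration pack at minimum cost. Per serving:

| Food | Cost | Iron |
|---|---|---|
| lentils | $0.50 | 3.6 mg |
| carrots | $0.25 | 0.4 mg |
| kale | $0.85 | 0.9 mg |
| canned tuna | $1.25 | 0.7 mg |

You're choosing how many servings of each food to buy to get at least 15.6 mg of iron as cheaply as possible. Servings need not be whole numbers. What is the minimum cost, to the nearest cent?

$2.17

Cost per mg of iron: lentils $0.1389, carrots $0.6250, kale $0.9444, canned tuna $1.7857.
With no serving limits, use only lentils: 15.6 mg / 3.6 mg = 4.333 servings × $0.50 = $2.17.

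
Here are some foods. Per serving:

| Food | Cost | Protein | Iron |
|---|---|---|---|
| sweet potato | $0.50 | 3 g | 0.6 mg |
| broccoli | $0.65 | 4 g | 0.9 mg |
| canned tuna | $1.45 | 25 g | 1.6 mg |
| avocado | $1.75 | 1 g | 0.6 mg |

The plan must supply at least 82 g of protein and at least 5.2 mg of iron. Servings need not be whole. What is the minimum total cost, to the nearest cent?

sweet potato only: max(82/3, 5.2/0.6) = 27.33 servings → $13.67.
broccoli only: max(82/4, 5.2/0.9) = 20.5 servings → $13.32.
canned tuna only: max(82/25, 5.2/1.6) = 3.28 servings → $4.76.
avocado only: max(82/1, 5.2/0.6) = 82 servings → $143.50.
sweet potato + broccoli: the both-tight solution has a negative serving — not a feasible corner.
sweet potato + canned tuna with both targets exact would need a negative amount; discard.
sweet potato + avocado: the both-tight solution has a negative serving — not a feasible corner.
broccoli + canned tuna: intersection lies outside the first quadrant.
broccoli + avocado: intersection lies outside the first quadrant.
canned tuna + avocado: intersection lies outside the first quadrant.
So the least-cost plan costs $4.76.

$4.76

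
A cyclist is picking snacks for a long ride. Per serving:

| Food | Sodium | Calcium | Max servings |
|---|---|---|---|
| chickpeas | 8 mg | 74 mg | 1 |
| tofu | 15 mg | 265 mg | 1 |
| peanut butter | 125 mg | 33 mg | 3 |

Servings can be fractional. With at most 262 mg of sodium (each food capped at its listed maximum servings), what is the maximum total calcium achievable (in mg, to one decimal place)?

Calcium per mg sodium: tofu 17.67, chickpeas 9.25, peanut butter 0.264.
Take 1 serving of tofu: uses 15 mg sodium, +265.0 mg calcium (running total 265.0 mg).
Take 1 serving of chickpeas: uses 8 mg sodium, +74.0 mg calcium (running total 339.0 mg).
Take 1.912 servings of peanut butter: uses 239 mg sodium, +63.1 mg calcium (running total 402.1 mg).
Filling greedily by calcium-per-mg sodium is optimal for one linear limit, giving 402.1 mg.

402.1 mg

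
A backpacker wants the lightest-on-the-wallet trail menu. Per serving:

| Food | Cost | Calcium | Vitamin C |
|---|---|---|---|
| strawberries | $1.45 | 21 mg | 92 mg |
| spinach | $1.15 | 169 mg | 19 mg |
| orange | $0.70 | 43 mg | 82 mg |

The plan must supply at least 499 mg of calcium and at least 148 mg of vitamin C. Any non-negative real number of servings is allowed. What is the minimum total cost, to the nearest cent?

$3.88

An LP optimum is at a vertex; with two nutrient constraints at most two foods are used. Check each candidate.
strawberries only: max(499/21, 148/92) = 23.76 servings → $34.45.
spinach only: max(499/169, 148/19) = 7.789 servings → $8.96.
orange only: max(499/43, 148/82) = 11.6 servings → $8.12.
strawberries + spinach with both tight: 1.025 servings and 2.825 servings → $4.74.
strawberries + orange with both targets exact would need a negative amount; discard.
spinach + orange with both tight: 2.65 servings and 1.191 servings → $3.88.
So the least-cost plan costs $3.88.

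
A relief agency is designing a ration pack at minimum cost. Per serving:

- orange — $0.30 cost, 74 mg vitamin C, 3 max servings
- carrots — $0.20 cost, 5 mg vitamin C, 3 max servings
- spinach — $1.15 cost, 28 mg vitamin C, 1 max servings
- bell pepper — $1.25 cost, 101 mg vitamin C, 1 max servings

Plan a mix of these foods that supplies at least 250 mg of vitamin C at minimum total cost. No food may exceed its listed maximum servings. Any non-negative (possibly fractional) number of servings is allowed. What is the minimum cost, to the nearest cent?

Cost per mg of vitamin C: orange $0.0041, bell pepper $0.0124, carrots $0.0400, spinach $0.0411.
Take 3 servings of orange: +222.0 mg vitamin C for $0.90 (total $0.90, still need 28.0 mg).
Take 0.2772 servings of bell pepper: +28.0 mg vitamin C for $0.35 (total $1.25, still need 0.0 mg).
Greedy by cheapest-per-mg is optimal for a single linear constraint, so the minimum cost is $1.25.

$1.25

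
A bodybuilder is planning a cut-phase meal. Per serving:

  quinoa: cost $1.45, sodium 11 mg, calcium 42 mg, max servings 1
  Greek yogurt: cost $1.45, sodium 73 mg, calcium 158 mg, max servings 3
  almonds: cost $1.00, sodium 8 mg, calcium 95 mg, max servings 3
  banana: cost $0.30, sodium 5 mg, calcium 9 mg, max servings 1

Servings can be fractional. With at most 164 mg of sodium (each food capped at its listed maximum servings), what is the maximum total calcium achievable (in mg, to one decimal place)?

606.2 mg

Calcium per mg sodium: almonds 11.88, quinoa 3.818, Greek yogurt 2.164, banana 1.8.
Take 3 servings of almonds: uses 24 mg sodium, +285.0 mg calcium (running total 285.0 mg).
Take 1 serving of quinoa: uses 11 mg sodium, +42.0 mg calcium (running total 327.0 mg).
Take 1.767 servings of Greek yogurt: uses 129 mg sodium, +279.2 mg calcium (running total 606.2 mg).
Greedy by best ratio exhausts the sodium allowance optimally: 606.2 mg.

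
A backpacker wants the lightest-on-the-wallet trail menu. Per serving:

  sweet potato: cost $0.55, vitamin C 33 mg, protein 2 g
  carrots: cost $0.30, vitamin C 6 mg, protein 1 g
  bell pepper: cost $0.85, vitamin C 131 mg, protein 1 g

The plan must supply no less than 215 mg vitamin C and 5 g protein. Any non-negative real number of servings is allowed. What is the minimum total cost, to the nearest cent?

At the optimum either one food covers both requirements or two foods hit both targets exactly; no other combination can be cheaper.
sweet potato only: max(215/33, 5/2) = 6.515 servings → $3.58.
carrots only: max(215/6, 5/1) = 35.83 servings → $10.75.
bell pepper only: max(215/131, 5/1) = 5 servings → $4.25.
sweet potato + carrots with both targets exact would need a negative amount; discard.
sweet potato + bell pepper with both tight: 1.921 servings and 1.157 servings → $2.04.
carrots + bell pepper with both tight: 3.52 servings and 1.48 servings → $2.31.
So the least-cost plan costs $2.04.

$2.04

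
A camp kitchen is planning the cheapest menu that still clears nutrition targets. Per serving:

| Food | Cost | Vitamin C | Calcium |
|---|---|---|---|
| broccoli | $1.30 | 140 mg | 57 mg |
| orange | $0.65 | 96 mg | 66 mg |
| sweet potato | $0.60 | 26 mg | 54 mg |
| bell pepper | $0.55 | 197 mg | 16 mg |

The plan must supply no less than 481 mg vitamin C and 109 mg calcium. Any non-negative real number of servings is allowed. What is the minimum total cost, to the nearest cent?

$1.80

With two linear requirements the optimum uses one or two foods; enumerate the corners.
broccoli only: max(481/140, 109/57) = 3.436 servings → $4.47.
orange only: max(481/96, 109/66) = 5.01 servings → $3.26.
sweet potato only: max(481/26, 109/54) = 18.5 servings → $11.10.
bell pepper only: max(481/197, 109/16) = 6.812 servings → $3.75.
broccoli + orange: intersection lies outside the first quadrant.
broccoli + sweet potato with both targets exact would need a negative amount; discard.
broccoli + bell pepper with both tight: 1.533 servings and 1.352 servings → $2.74.
orange + sweet potato: intersection lies outside the first quadrant.
orange + bell pepper with both tight: 1.202 servings and 1.856 servings → $1.80.
sweet potato + bell pepper with both tight: 1.348 servings and 2.264 servings → $2.05.
Cheapest feasible corner: $1.80.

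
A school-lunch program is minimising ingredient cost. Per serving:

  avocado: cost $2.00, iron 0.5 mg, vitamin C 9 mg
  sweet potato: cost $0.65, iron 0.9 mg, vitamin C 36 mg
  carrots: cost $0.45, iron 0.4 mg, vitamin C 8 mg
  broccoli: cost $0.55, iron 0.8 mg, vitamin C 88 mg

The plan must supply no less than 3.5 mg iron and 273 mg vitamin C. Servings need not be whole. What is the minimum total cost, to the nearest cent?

$2.41

Check every corner: each single food scaled to meet both minima, and each pair solved so both constraints bind.
avocado only: max(3.5/0.5, 273/9) = 30.33 servings → $60.67.
sweet potato only: max(3.5/0.9, 273/36) = 7.583 servings → $4.93.
carrots only: max(3.5/0.4, 273/8) = 34.12 servings → $15.36.
broccoli only: max(3.5/0.8, 273/88) = 4.375 servings → $2.41.
avocado + sweet potato: intersection lies outside the first quadrant.
avocado + carrots: the both-tight solution has a negative serving — not a feasible corner.
avocado + broccoli with both tight: 2.435 servings and 2.853 servings → $6.44.
sweet potato + carrots with both targets exact would need a negative amount; discard.
sweet potato + broccoli with both tight: 1.778 servings and 2.375 servings → $2.46.
carrots + broccoli with both tight: 3.111 servings and 2.819 servings → $2.95.
The minimum over all feasible corners is $2.41.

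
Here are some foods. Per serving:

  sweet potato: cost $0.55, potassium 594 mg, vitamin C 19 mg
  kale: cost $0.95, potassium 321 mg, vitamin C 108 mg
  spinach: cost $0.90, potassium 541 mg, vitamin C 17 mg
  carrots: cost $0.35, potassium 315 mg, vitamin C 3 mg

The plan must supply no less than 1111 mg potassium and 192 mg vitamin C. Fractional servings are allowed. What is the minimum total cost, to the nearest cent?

At the optimum either one food covers both requirements or two foods hit both targets exactly; no other combination can be cheaper.
sweet potato only: max(1111/594, 192/19) = 10.11 servings → $5.56.
kale only: max(1111/321, 192/108) = 3.461 servings → $3.29.
spinach only: max(1111/541, 192/17) = 11.29 servings → $10.16.
carrots only: max(1111/315, 192/3) = 64 servings → $22.40.
sweet potato + kale with both tight: 1.005 servings and 1.601 servings → $2.07.
sweet potato + spinach: intersection lies outside the first quadrant.
sweet potato + carrots with both targets exact would need a negative amount; discard.
kale + spinach with both tight: 1.604 servings and 1.102 servings → $2.52.
kale + carrots with both tight: 1.729 servings and 1.765 servings → $2.26.
spinach + carrots: intersection lies outside the first quadrant.
The minimum over all feasible corners is $2.07.

$2.07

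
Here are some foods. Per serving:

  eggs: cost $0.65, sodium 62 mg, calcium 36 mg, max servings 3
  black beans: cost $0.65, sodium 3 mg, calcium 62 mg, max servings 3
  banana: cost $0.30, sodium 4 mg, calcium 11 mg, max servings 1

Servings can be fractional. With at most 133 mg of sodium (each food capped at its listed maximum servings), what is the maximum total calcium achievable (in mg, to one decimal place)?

Calcium per mg sodium: black beans 20.67, banana 2.75, eggs 0.5806.
Take 3 servings of black beans: uses 9 mg sodium, +186.0 mg calcium (running total 186.0 mg).
Take 1 serving of banana: uses 4 mg sodium, +11.0 mg calcium (running total 197.0 mg).
Take 1.935 servings of eggs: uses 120 mg sodium, +69.7 mg calcium (running total 266.7 mg).
Greedy by best ratio exhausts the sodium allowance optimally: 266.7 mg.

266.7 mg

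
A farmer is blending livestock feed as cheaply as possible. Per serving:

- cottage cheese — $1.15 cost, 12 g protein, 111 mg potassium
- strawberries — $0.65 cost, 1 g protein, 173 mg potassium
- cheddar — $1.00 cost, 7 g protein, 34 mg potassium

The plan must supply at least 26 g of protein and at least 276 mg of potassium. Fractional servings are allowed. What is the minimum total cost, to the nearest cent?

cottage cheese only: max(26/12, 276/111) = 2.486 servings → $2.86.
strawberries only: max(26/1, 276/173) = 26 servings → $16.90.
cheddar only: max(26/7, 276/34) = 8.118 servings → $8.12.
cottage cheese + strawberries with both tight: 2.149 servings and 0.2168 servings → $2.61.
cottage cheese + cheddar with both targets exact would need a negative amount; discard.
strawberries + cheddar with both tight: 0.8904 servings and 3.587 servings → $4.17.
Cheapest feasible corner: $2.61.

$2.61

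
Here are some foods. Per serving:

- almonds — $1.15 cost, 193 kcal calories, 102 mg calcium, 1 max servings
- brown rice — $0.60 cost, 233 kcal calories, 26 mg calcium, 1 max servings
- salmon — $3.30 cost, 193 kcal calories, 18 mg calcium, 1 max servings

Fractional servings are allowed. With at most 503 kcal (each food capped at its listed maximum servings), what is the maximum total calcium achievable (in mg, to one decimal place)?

135.2 mg

Calcium per kcal: almonds 0.5285, brown rice 0.1116, salmon 0.09326.
Take 1 serving of almonds: uses 193 kcal, +102.0 mg calcium (running total 102.0 mg).
Take 1 serving of brown rice: uses 233 kcal, +26.0 mg calcium (running total 128.0 mg).
Take 0.399 servings of salmon: uses 77 kcal, +7.2 mg calcium (running total 135.2 mg).
Filling greedily by calcium-per-kcal is optimal for one linear limit, giving 135.2 mg.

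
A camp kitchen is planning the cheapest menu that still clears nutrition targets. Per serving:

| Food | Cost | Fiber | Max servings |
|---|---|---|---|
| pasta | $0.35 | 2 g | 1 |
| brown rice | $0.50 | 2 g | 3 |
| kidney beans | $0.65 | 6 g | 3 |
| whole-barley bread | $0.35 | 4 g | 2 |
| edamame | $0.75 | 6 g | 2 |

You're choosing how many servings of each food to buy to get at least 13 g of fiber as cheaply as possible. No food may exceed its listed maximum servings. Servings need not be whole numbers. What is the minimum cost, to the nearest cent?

$1.24

Cost per g of fiber: whole-barley bread $0.0875, kidney beans $0.1083, edamame $0.1250, pasta $0.1750, brown rice $0.2500.
Take 2 servings of whole-barley bread: +8.0 g fiber for $0.70 (total $0.70, still need 5.0 g).
Take 0.8333 servings of kidney beans: +5.0 g fiber for $0.54 (total $1.24, still need 0.0 g).
Filling from the cheapest source first is optimal under one linear minimum: $1.24.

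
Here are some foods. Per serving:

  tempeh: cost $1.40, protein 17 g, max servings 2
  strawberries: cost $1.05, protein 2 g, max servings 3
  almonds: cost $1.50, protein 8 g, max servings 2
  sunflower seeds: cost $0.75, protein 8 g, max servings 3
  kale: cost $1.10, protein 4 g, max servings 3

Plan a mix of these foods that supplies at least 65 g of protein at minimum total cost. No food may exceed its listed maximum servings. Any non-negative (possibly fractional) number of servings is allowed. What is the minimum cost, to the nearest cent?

$6.36

Cost per g of protein: tempeh $0.0824, sunflower seeds $0.0938, almonds $0.1875, kale $0.2750, strawberries $0.5250.
Take 2 servings of tempeh: +34.0 g protein for $2.80 (total $2.80, still need 31.0 g).
Take 3 servings of sunflower seeds: +24.0 g protein for $2.25 (total $5.05, still need 7.0 g).
Take 0.875 servings of almonds: +7.0 g protein for $1.31 (total $6.36, still need 0.0 g).
Greedy by cheapest-per-g is optimal for a single linear constraint, so the minimum cost is $6.36.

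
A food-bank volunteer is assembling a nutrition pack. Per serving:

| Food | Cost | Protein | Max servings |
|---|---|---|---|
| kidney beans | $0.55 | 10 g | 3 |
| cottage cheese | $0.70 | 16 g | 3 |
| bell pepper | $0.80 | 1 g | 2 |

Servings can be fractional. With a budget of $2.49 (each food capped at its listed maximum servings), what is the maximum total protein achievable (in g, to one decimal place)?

Protein per dollar: cottage cheese 22.86, kidney beans 18.18, bell pepper 1.25.
Take 3 servings of cottage cheese: spends $2.10, +48.0 g protein (running total 48.0 g).
Take 0.7091 servings of kidney beans: spends $0.39, +7.1 g protein (running total 55.1 g).
Filling greedily by protein-per-dollar is optimal for one linear limit, giving 55.1 g.

55.1 g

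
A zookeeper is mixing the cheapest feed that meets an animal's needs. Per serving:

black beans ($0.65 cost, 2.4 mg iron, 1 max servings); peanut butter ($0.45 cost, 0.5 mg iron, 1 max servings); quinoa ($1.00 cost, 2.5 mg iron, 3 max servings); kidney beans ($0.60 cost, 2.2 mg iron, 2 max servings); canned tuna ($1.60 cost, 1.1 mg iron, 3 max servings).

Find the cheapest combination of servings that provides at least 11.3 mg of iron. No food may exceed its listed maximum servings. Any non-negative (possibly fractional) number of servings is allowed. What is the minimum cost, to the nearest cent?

$3.65

Cost per mg of iron: black beans $0.2708, kidney beans $0.2727, quinoa $0.4000, peanut butter $0.9000, canned tuna $1.4545.
Take 1 serving of black beans: +2.4 mg iron for $0.65 (total $0.65, still need 8.9 mg).
Take 2 servings of kidney beans: +4.4 mg iron for $1.20 (total $1.85, still need 4.5 mg).
Take 1.8 servings of quinoa: +4.5 mg iron for $1.80 (total $3.65, still need 0.0 mg).
Greedy by cheapest-per-mg is optimal for a single linear constraint, so the minimum cost is $3.65.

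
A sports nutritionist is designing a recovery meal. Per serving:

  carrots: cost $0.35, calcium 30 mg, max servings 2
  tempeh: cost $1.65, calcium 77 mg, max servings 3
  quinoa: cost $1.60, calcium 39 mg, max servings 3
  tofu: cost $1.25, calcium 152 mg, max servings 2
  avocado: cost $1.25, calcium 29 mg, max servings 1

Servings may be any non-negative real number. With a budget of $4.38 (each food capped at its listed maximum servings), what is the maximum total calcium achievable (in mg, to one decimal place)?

419.1 mg

Calcium per dollar: tofu 121.6, carrots 85.71, tempeh 46.67, quinoa 24.38, avocado 23.2.
Take 2 servings of tofu: spends $2.50, +304.0 mg calcium (running total 304.0 mg).
Take 2 servings of carrots: spends $0.70, +60.0 mg calcium (running total 364.0 mg).
Take 0.7152 servings of tempeh: spends $1.18, +55.1 mg calcium (running total 419.1 mg).
Greedy by best ratio exhausts the cost allowance optimally: 419.1 mg.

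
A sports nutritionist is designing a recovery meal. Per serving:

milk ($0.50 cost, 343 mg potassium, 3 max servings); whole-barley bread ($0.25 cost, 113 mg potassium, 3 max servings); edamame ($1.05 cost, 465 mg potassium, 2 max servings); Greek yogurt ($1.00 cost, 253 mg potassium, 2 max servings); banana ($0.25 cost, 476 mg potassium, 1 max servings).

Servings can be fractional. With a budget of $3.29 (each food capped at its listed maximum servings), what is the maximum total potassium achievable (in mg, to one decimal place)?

Potassium per dollar: banana 1904, milk 686, whole-barley bread 452, edamame 442.9, Greek yogurt 253.
Take 1 serving of banana: spends $0.25, +476.0 mg potassium (running total 476.0 mg).
Take 3 servings of milk: spends $1.50, +1029.0 mg potassium (running total 1505.0 mg).
Take 3 servings of whole-barley bread: spends $0.75, +339.0 mg potassium (running total 1844.0 mg).
Take 0.7524 servings of edamame: spends $0.79, +349.9 mg potassium (running total 2193.9 mg).
Filling greedily by potassium-per-dollar is optimal for one linear limit, giving 2193.9 mg.

2193.9 mg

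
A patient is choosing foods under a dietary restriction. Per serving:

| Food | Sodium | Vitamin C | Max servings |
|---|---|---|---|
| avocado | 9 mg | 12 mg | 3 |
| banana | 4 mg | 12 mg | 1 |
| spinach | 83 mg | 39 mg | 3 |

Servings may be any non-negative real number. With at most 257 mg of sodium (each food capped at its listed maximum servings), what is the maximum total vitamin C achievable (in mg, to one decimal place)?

Vitamin C per mg sodium: banana 3, avocado 1.333, spinach 0.4699.
Take 1 serving of banana: uses 4 mg sodium, +12.0 mg vitamin C (running total 12.0 mg).
Take 3 servings of avocado: uses 27 mg sodium, +36.0 mg vitamin C (running total 48.0 mg).
Take 2.723 servings of spinach: uses 226 mg sodium, +106.2 mg vitamin C (running total 154.2 mg).
Greedy by best ratio exhausts the sodium allowance optimally: 154.2 mg.

154.2 mg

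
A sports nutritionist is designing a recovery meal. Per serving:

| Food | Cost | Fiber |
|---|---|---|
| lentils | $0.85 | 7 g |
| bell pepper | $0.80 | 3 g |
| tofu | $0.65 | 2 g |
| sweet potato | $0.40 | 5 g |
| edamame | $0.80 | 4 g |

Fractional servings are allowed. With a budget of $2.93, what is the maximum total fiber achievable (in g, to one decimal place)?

36.6 g

Fiber per dollar: sweet potato 12.5, lentils 8.235, edamame 5, bell pepper 3.75, tofu 3.077.
With no serving limits, spend the whole cost allowance on sweet potato: $2.93 / $0.40 × 5 g = 36.6 g.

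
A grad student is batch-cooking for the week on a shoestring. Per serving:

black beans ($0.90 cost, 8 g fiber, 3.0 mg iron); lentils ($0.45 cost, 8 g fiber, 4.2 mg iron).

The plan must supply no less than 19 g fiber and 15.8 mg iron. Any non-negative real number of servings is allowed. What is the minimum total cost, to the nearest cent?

$1.69

Check every corner: each single food scaled to meet both minima, and each pair solved so both constraints bind.
black beans only: max(19/8, 15.8/3.0) = 5.267 servings → $4.74.
lentils only: max(19/8, 15.8/4.2) = 3.762 servings → $1.69.
black beans + lentils with both targets exact would need a negative amount; discard.
Cheapest feasible corner: $1.69.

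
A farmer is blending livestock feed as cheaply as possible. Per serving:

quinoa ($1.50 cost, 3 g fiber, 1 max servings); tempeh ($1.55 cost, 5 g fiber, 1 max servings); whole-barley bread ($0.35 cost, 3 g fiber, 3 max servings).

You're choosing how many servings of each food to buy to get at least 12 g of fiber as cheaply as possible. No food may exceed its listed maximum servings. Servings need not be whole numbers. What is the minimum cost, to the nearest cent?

Cost per g of fiber: whole-barley bread $0.1167, tempeh $0.3100, quinoa $0.5000.
Take 3 servings of whole-barley bread: +9.0 g fiber for $1.05 (total $1.05, still need 3.0 g).
Take 0.6 servings of tempeh: +3.0 g fiber for $0.93 (total $1.98, still need 0.0 g).
Greedy by cheapest-per-g is optimal for a single linear constraint, so the minimum cost is $1.98.

$1.98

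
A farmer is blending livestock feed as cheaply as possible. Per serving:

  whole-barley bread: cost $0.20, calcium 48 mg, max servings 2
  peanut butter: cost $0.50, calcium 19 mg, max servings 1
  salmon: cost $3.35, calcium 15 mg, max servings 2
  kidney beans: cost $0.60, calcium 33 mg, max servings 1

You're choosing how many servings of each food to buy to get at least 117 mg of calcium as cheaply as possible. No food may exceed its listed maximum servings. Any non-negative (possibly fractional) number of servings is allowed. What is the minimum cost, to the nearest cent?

Cost per mg of calcium: whole-barley bread $0.0042, kidney beans $0.0182, peanut butter $0.0263, salmon $0.2233.
Take 2 servings of whole-barley bread: +96.0 mg calcium for $0.40 (total $0.40, still need 21.0 mg).
Take 0.6364 servings of kidney beans: +21.0 mg calcium for $0.38 (total $0.78, still need 0.0 mg).
Greedy by cheapest-per-mg is optimal for a single linear constraint, so the minimum cost is $0.78.

$0.78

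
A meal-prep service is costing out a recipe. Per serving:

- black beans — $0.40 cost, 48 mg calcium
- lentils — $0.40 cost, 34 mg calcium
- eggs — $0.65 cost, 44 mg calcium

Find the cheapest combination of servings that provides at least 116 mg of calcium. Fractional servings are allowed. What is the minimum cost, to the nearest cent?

Cost per mg of calcium: black beans $0.0083, lentils $0.0118, eggs $0.0148.
With no serving limits, use only black beans: 116 mg / 48 mg = 2.417 servings × $0.40 = $0.97.

$0.97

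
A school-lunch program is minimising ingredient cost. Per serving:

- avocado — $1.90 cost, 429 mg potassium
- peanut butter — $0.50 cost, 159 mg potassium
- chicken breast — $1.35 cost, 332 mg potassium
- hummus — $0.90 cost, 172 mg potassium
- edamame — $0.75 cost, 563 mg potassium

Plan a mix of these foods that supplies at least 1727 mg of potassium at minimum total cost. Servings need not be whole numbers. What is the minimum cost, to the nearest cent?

Cost per mg of potassium: edamame $0.0013, peanut butter $0.0031, chicken breast $0.0041, avocado $0.0044, hummus $0.0052.
With no serving limits, use only edamame: 1727 mg / 563 mg = 3.067 servings × $0.75 = $2.30.

$2.30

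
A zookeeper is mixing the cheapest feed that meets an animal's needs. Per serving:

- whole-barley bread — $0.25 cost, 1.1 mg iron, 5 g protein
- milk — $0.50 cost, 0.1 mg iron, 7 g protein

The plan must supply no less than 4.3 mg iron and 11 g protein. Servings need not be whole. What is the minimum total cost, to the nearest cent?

For a min-cost LP with two ≥-constraints, a basic feasible solution has at most two positive variables.
whole-barley bread only: max(4.3/1.1, 11/5) = 3.909 servings → $0.98.
milk only: max(4.3/0.1, 11/7) = 43 servings → $21.50.
whole-barley bread + milk: intersection lies outside the first quadrant.
So the least-cost plan costs $0.98.

$0.98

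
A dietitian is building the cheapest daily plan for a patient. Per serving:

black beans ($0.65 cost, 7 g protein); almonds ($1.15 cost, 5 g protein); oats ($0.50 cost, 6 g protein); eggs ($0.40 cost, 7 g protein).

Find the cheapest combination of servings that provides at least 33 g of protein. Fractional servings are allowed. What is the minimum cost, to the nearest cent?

$1.89

Cost per g of protein: eggs $0.0571, oats $0.0833, black beans $0.0929, almonds $0.2300.
With no serving limits, use only eggs: 33 g / 7 g = 4.714 servings × $0.40 = $1.89.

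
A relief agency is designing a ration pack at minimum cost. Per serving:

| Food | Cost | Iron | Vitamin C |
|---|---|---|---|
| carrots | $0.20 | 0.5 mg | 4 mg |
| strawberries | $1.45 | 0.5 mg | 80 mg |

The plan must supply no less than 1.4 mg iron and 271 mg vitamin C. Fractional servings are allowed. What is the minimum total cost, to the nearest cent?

A basic optimal solution has at most two foods positive. Try each food alone and each pair with both targets met exactly.
carrots only: max(1.4/0.5, 271/4) = 67.75 servings → $13.55.
strawberries only: max(1.4/0.5, 271/80) = 3.388 servings → $4.91.
carrots + strawberries: intersection lies outside the first quadrant.
So the least-cost plan costs $4.91.

$4.91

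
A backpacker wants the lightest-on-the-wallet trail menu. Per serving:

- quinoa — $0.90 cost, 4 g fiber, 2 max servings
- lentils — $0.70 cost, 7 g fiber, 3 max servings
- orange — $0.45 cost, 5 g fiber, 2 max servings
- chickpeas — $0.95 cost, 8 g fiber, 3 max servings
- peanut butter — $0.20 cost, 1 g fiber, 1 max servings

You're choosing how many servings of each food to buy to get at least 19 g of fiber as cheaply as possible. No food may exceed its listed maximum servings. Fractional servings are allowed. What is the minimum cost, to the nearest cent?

Cost per g of fiber: orange $0.0900, lentils $0.1000, chickpeas $0.1187, peanut butter $0.2000, quinoa $0.2250.
Take 2 servings of orange: +10.0 g fiber for $0.90 (total $0.90, still need 9.0 g).
Take 1.286 servings of lentils: +9.0 g fiber for $0.90 (total $1.80, still need 0.0 g).
Greedy by cheapest-per-g is optimal for a single linear constraint, so the minimum cost is $1.80.

$1.80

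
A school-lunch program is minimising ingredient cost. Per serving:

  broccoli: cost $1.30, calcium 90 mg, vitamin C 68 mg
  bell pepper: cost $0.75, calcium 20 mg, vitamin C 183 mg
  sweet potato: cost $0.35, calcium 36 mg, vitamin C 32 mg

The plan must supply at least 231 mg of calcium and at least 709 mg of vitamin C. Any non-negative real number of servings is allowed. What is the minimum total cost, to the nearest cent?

$3.94

For a min-cost LP with two ≥-constraints, a basic feasible solution has at most two positive variables.
broccoli only: max(231/90, 709/68) = 10.43 servings → $13.55.
bell pepper only: max(231/20, 709/183) = 11.55 servings → $8.66.
sweet potato only: max(231/36, 709/32) = 22.16 servings → $7.75.
broccoli + bell pepper with both tight: 1.859 servings and 3.183 servings → $4.80.
broccoli + sweet potato: intersection lies outside the first quadrant.
bell pepper + sweet potato with both tight: 3.048 servings and 4.723 servings → $3.94.
So the least-cost plan costs $3.94.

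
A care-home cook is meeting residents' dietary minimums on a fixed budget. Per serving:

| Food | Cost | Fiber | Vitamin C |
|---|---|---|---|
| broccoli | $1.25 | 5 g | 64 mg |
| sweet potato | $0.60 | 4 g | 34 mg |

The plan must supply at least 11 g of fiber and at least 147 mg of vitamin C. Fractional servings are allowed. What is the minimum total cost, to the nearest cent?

$2.59

The cheapest plan sits at a corner of the feasible region — with two constraints it uses at most two foods.
broccoli only: max(11/5, 147/64) = 2.297 servings → $2.87.
sweet potato only: max(11/4, 147/34) = 4.324 servings → $2.59.
broccoli + sweet potato with both targets exact would need a negative amount; discard.
The minimum over all feasible corners is $2.59.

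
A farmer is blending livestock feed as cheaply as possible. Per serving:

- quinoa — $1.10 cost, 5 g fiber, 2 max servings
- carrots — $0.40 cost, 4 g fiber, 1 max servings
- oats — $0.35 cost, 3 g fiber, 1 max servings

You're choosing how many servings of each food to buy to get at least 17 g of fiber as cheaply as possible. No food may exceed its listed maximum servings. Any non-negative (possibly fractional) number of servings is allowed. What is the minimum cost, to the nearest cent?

Cost per g of fiber: carrots $0.1000, oats $0.1167, quinoa $0.2200.
Take 1 serving of carrots: +4.0 g fiber for $0.40 (total $0.40, still need 13.0 g).
Take 1 serving of oats: +3.0 g fiber for $0.35 (total $0.75, still need 10.0 g).
Take 2 servings of quinoa: +10.0 g fiber for $2.20 (total $2.95, still need 0.0 g).
Filling from the cheapest source first is optimal under one linear minimum: $2.95.

$2.95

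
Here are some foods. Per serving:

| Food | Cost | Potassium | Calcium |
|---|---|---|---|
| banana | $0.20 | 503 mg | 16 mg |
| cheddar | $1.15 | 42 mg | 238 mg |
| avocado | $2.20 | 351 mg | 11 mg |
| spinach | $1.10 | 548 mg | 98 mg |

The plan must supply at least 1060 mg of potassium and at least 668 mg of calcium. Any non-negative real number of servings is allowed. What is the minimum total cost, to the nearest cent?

With two linear requirements the optimum uses one or two foods; enumerate the corners.
banana only: max(1060/503, 668/16) = 41.75 servings → $8.35.
cheddar only: max(1060/42, 668/238) = 25.24 servings → $29.02.
avocado only: max(1060/351, 668/11) = 60.73 servings → $133.60.
spinach only: max(1060/548, 668/98) = 6.816 servings → $7.50.
banana + cheddar with both tight: 1.884 servings and 2.68 servings → $3.46.
banana + avocado: the both-tight solution has a negative serving — not a feasible corner.
banana + spinach: intersection lies outside the first quadrant.
cheddar + avocado with both tight: 2.682 servings and 2.699 servings → $9.02.
cheddar + spinach with both tight: 2.076 servings and 1.775 servings → $4.34.
avocado + spinach: intersection lies outside the first quadrant.
Cheapest feasible corner: $3.46.

$3.46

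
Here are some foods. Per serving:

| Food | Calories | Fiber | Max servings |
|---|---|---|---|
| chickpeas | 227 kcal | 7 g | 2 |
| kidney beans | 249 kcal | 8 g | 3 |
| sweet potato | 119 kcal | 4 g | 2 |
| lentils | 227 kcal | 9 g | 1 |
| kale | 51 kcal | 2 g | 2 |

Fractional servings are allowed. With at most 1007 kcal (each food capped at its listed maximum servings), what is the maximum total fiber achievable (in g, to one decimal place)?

35.1 g

Fiber per kcal: lentils 0.03965, kale 0.03922, sweet potato 0.03361, kidney beans 0.03213, chickpeas 0.03084.
Take 1 serving of lentils: uses 227 kcal, +9.0 g fiber (running total 9.0 g).
Take 2 servings of kale: uses 102 kcal, +4.0 g fiber (running total 13.0 g).
Take 2 servings of sweet potato: uses 238 kcal, +8.0 g fiber (running total 21.0 g).
Take 1.767 servings of kidney beans: uses 440 kcal, +14.1 g fiber (running total 35.1 g).
Greedy by best ratio exhausts the calories allowance optimally: 35.1 g.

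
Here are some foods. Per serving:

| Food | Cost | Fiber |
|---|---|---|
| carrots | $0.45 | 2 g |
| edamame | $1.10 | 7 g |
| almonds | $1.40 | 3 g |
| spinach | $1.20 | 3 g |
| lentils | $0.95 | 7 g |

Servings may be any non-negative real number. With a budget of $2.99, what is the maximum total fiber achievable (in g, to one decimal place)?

22.0 g

Fiber per dollar: lentils 7.368, edamame 6.364, carrots 4.444, spinach 2.5, almonds 2.143.
With no serving limits, spend the whole cost allowance on lentils: $2.99 / $0.95 × 7 g = 22.0 g.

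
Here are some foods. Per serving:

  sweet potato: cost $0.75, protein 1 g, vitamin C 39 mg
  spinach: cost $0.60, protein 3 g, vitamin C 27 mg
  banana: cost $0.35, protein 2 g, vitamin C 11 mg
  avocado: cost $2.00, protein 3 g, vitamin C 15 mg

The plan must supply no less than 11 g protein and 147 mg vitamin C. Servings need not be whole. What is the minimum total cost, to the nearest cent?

$3.08

The cheapest plan sits at a corner of the feasible region — with two constraints it uses at most two foods.
sweet potato only: max(11/1, 147/39) = 11 servings → $8.25.
spinach only: max(11/3, 147/27) = 5.444 servings → $3.27.
banana only: max(11/2, 147/11) = 13.36 servings → $4.68.
avocado only: max(11/3, 147/15) = 9.8 servings → $19.60.
sweet potato + spinach with both tight: 1.6 servings and 3.133 servings → $3.08.
sweet potato + banana with both tight: 2.582 servings and 4.209 servings → $3.41.
sweet potato + avocado with both tight: 2.706 servings and 2.765 servings → $7.56.
spinach + banana: the both-tight solution has a negative serving — not a feasible corner.
spinach + avocado: intersection lies outside the first quadrant.
banana + avocado with both targets exact would need a negative amount; discard.
Cheapest feasible corner: $3.08.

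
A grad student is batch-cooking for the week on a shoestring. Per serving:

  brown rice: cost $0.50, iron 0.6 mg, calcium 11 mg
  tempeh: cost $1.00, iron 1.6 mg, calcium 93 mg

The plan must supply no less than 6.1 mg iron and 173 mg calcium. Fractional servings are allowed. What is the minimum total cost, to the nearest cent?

$3.81

Minimising a linear cost over {iron ≥ 6.1, calcium ≥ 173, servings ≥ 0} — the optimum is at a vertex, using one or two foods.
brown rice only: max(6.1/0.6, 173/11) = 15.73 servings → $7.86.
tempeh only: max(6.1/1.6, 173/93) = 3.812 servings → $3.81.
brown rice + tempeh with both tight: 7.605 servings and 0.9607 servings → $4.76.
Cheapest feasible corner: $3.81.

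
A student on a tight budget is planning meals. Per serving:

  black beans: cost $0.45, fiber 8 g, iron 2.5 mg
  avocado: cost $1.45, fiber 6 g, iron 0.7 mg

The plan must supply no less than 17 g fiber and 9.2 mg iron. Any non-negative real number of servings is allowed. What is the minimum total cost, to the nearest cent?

$1.66

Check every corner: each single food scaled to meet both minima, and each pair solved so both constraints bind.
black beans only: max(17/8, 9.2/2.5) = 3.68 servings → $1.66.
avocado only: max(17/6, 9.2/0.7) = 13.14 servings → $19.06.
black beans + avocado: the both-tight solution has a negative serving — not a feasible corner.
The minimum over all feasible corners is $1.66.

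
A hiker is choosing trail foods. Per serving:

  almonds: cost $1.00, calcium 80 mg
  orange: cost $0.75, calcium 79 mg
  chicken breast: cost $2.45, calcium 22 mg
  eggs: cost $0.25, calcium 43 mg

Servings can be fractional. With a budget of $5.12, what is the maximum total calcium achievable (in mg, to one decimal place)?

Calcium per dollar: eggs 172, orange 105.3, almonds 80, chicken breast 8.98.
With no serving limits, spend the whole cost allowance on eggs: $5.12 / $0.25 × 43 mg = 880.6 mg.

880.6 mg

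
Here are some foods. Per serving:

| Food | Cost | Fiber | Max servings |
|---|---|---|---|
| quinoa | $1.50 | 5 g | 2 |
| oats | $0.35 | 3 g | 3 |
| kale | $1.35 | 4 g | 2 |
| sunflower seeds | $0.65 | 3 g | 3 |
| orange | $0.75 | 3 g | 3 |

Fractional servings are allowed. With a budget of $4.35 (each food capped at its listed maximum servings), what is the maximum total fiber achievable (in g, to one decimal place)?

23.4 g

Fiber per dollar: oats 8.571, sunflower seeds 4.615, orange 4, quinoa 3.333, kale 2.963.
Take 3 servings of oats: spends $1.05, +9.0 g fiber (running total 9.0 g).
Take 3 servings of sunflower seeds: spends $1.95, +9.0 g fiber (running total 18.0 g).
Take 1.8 servings of orange: spends $1.35, +5.4 g fiber (running total 23.4 g).
Greedy by best ratio exhausts the cost allowance optimally: 23.4 g.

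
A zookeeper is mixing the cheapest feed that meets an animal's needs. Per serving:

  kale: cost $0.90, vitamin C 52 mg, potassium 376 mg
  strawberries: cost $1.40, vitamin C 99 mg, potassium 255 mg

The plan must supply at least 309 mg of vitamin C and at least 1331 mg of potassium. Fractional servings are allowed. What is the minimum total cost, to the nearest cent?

$4.73

For a min-cost LP with two ≥-constraints, a basic feasible solution has at most two positive variables.
kale only: max(309/52, 1331/376) = 5.942 servings → $5.35.
strawberries only: max(309/99, 1331/255) = 5.22 servings → $7.31.
kale + strawberries with both tight: 2.211 servings and 1.96 servings → $4.73.
So the least-cost plan costs $4.73.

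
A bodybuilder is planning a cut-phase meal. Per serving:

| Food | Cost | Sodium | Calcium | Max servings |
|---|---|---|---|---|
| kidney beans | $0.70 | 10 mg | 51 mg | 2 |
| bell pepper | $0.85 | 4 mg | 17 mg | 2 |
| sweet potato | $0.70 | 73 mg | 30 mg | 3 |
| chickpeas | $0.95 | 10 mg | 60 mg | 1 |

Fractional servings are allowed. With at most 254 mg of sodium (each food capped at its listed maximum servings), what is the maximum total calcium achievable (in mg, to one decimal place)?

Calcium per mg sodium: chickpeas 6, kidney beans 5.1, bell pepper 4.25, sweet potato 0.411.
Take 1 serving of chickpeas: uses 10 mg sodium, +60.0 mg calcium (running total 60.0 mg).
Take 2 servings of kidney beans: uses 20 mg sodium, +102.0 mg calcium (running total 162.0 mg).
Take 2 servings of bell pepper: uses 8 mg sodium, +34.0 mg calcium (running total 196.0 mg).
Take 2.959 servings of sweet potato: uses 216 mg sodium, +88.8 mg calcium (running total 284.8 mg).
Greedy by best ratio exhausts the sodium allowance optimally: 284.8 mg.

284.8 mg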